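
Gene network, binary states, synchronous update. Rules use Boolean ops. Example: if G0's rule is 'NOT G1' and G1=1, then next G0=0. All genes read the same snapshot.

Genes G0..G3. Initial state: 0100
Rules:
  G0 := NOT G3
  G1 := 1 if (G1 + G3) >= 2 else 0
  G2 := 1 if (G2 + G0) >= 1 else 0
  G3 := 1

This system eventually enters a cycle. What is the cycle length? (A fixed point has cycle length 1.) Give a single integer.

Answer: 1

Derivation:
Step 0: 0100
Step 1: G0=NOT G3=NOT 0=1 G1=(1+0>=2)=0 G2=(0+0>=1)=0 G3=1(const) -> 1001
Step 2: G0=NOT G3=NOT 1=0 G1=(0+1>=2)=0 G2=(0+1>=1)=1 G3=1(const) -> 0011
Step 3: G0=NOT G3=NOT 1=0 G1=(0+1>=2)=0 G2=(1+0>=1)=1 G3=1(const) -> 0011
State from step 3 equals state from step 2 -> cycle length 1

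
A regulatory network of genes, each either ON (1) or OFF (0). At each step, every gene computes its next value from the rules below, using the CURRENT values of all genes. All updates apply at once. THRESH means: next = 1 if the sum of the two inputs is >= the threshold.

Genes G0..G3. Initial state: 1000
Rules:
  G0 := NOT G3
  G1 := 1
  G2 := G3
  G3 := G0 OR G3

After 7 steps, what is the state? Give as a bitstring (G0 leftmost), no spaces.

Step 1: G0=NOT G3=NOT 0=1 G1=1(const) G2=G3=0 G3=G0|G3=1|0=1 -> 1101
Step 2: G0=NOT G3=NOT 1=0 G1=1(const) G2=G3=1 G3=G0|G3=1|1=1 -> 0111
Step 3: G0=NOT G3=NOT 1=0 G1=1(const) G2=G3=1 G3=G0|G3=0|1=1 -> 0111
Step 4: G0=NOT G3=NOT 1=0 G1=1(const) G2=G3=1 G3=G0|G3=0|1=1 -> 0111
Step 5: G0=NOT G3=NOT 1=0 G1=1(const) G2=G3=1 G3=G0|G3=0|1=1 -> 0111
Step 6: G0=NOT G3=NOT 1=0 G1=1(const) G2=G3=1 G3=G0|G3=0|1=1 -> 0111
Step 7: G0=NOT G3=NOT 1=0 G1=1(const) G2=G3=1 G3=G0|G3=0|1=1 -> 0111

0111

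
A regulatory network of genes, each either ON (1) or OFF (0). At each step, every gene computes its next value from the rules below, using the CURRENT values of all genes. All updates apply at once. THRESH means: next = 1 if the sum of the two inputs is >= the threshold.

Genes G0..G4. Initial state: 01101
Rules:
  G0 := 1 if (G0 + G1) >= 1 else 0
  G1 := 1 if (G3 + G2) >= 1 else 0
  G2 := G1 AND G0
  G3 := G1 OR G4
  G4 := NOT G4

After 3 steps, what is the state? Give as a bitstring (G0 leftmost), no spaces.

Step 1: G0=(0+1>=1)=1 G1=(0+1>=1)=1 G2=G1&G0=1&0=0 G3=G1|G4=1|1=1 G4=NOT G4=NOT 1=0 -> 11010
Step 2: G0=(1+1>=1)=1 G1=(1+0>=1)=1 G2=G1&G0=1&1=1 G3=G1|G4=1|0=1 G4=NOT G4=NOT 0=1 -> 11111
Step 3: G0=(1+1>=1)=1 G1=(1+1>=1)=1 G2=G1&G0=1&1=1 G3=G1|G4=1|1=1 G4=NOT G4=NOT 1=0 -> 11110

11110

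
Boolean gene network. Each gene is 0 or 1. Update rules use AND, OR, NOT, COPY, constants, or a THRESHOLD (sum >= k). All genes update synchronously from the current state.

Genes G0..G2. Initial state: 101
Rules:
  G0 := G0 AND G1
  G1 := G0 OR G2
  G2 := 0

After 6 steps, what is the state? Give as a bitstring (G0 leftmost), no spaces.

Step 1: G0=G0&G1=1&0=0 G1=G0|G2=1|1=1 G2=0(const) -> 010
Step 2: G0=G0&G1=0&1=0 G1=G0|G2=0|0=0 G2=0(const) -> 000
Step 3: G0=G0&G1=0&0=0 G1=G0|G2=0|0=0 G2=0(const) -> 000
Step 4: G0=G0&G1=0&0=0 G1=G0|G2=0|0=0 G2=0(const) -> 000
Step 5: G0=G0&G1=0&0=0 G1=G0|G2=0|0=0 G2=0(const) -> 000
Step 6: G0=G0&G1=0&0=0 G1=G0|G2=0|0=0 G2=0(const) -> 000

000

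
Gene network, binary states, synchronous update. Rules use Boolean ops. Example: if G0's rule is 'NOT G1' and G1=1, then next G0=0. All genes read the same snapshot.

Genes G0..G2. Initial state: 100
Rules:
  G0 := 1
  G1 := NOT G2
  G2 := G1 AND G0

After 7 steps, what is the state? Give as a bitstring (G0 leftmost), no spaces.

Step 1: G0=1(const) G1=NOT G2=NOT 0=1 G2=G1&G0=0&1=0 -> 110
Step 2: G0=1(const) G1=NOT G2=NOT 0=1 G2=G1&G0=1&1=1 -> 111
Step 3: G0=1(const) G1=NOT G2=NOT 1=0 G2=G1&G0=1&1=1 -> 101
Step 4: G0=1(const) G1=NOT G2=NOT 1=0 G2=G1&G0=0&1=0 -> 100
Step 5: G0=1(const) G1=NOT G2=NOT 0=1 G2=G1&G0=0&1=0 -> 110
Step 6: G0=1(const) G1=NOT G2=NOT 0=1 G2=G1&G0=1&1=1 -> 111
Step 7: G0=1(const) G1=NOT G2=NOT 1=0 G2=G1&G0=1&1=1 -> 101

101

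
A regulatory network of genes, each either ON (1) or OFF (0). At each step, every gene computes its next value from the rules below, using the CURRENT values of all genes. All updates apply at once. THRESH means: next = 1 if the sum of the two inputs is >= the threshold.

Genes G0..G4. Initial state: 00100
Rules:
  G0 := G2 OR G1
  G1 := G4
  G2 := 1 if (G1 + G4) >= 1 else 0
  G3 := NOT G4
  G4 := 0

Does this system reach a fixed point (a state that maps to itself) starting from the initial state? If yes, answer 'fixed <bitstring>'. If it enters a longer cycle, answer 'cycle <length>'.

Step 0: 00100
Step 1: G0=G2|G1=1|0=1 G1=G4=0 G2=(0+0>=1)=0 G3=NOT G4=NOT 0=1 G4=0(const) -> 10010
Step 2: G0=G2|G1=0|0=0 G1=G4=0 G2=(0+0>=1)=0 G3=NOT G4=NOT 0=1 G4=0(const) -> 00010
Step 3: G0=G2|G1=0|0=0 G1=G4=0 G2=(0+0>=1)=0 G3=NOT G4=NOT 0=1 G4=0(const) -> 00010
Fixed point reached at step 2: 00010

Answer: fixed 00010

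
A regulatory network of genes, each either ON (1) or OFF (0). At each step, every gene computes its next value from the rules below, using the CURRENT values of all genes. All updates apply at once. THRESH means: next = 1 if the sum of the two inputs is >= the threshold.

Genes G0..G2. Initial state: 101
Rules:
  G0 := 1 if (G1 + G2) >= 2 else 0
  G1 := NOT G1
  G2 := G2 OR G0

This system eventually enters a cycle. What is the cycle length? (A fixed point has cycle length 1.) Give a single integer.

Step 0: 101
Step 1: G0=(0+1>=2)=0 G1=NOT G1=NOT 0=1 G2=G2|G0=1|1=1 -> 011
Step 2: G0=(1+1>=2)=1 G1=NOT G1=NOT 1=0 G2=G2|G0=1|0=1 -> 101
State from step 2 equals state from step 0 -> cycle length 2

Answer: 2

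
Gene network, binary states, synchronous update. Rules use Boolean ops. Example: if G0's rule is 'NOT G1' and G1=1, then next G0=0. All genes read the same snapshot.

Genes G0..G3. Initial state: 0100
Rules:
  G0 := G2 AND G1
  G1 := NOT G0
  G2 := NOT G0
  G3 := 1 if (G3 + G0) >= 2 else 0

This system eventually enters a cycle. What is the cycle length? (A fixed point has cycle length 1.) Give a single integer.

Answer: 4

Derivation:
Step 0: 0100
Step 1: G0=G2&G1=0&1=0 G1=NOT G0=NOT 0=1 G2=NOT G0=NOT 0=1 G3=(0+0>=2)=0 -> 0110
Step 2: G0=G2&G1=1&1=1 G1=NOT G0=NOT 0=1 G2=NOT G0=NOT 0=1 G3=(0+0>=2)=0 -> 1110
Step 3: G0=G2&G1=1&1=1 G1=NOT G0=NOT 1=0 G2=NOT G0=NOT 1=0 G3=(0+1>=2)=0 -> 1000
Step 4: G0=G2&G1=0&0=0 G1=NOT G0=NOT 1=0 G2=NOT G0=NOT 1=0 G3=(0+1>=2)=0 -> 0000
Step 5: G0=G2&G1=0&0=0 G1=NOT G0=NOT 0=1 G2=NOT G0=NOT 0=1 G3=(0+0>=2)=0 -> 0110
State from step 5 equals state from step 1 -> cycle length 4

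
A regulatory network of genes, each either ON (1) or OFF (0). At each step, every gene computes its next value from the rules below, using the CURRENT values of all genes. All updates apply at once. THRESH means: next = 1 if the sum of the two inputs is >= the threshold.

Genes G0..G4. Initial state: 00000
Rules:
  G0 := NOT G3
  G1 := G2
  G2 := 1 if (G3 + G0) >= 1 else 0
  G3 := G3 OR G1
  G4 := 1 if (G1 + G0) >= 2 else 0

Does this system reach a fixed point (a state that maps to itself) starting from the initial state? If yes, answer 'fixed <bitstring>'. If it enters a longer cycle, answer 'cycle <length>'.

Step 0: 00000
Step 1: G0=NOT G3=NOT 0=1 G1=G2=0 G2=(0+0>=1)=0 G3=G3|G1=0|0=0 G4=(0+0>=2)=0 -> 10000
Step 2: G0=NOT G3=NOT 0=1 G1=G2=0 G2=(0+1>=1)=1 G3=G3|G1=0|0=0 G4=(0+1>=2)=0 -> 10100
Step 3: G0=NOT G3=NOT 0=1 G1=G2=1 G2=(0+1>=1)=1 G3=G3|G1=0|0=0 G4=(0+1>=2)=0 -> 11100
Step 4: G0=NOT G3=NOT 0=1 G1=G2=1 G2=(0+1>=1)=1 G3=G3|G1=0|1=1 G4=(1+1>=2)=1 -> 11111
Step 5: G0=NOT G3=NOT 1=0 G1=G2=1 G2=(1+1>=1)=1 G3=G3|G1=1|1=1 G4=(1+1>=2)=1 -> 01111
Step 6: G0=NOT G3=NOT 1=0 G1=G2=1 G2=(1+0>=1)=1 G3=G3|G1=1|1=1 G4=(1+0>=2)=0 -> 01110
Step 7: G0=NOT G3=NOT 1=0 G1=G2=1 G2=(1+0>=1)=1 G3=G3|G1=1|1=1 G4=(1+0>=2)=0 -> 01110
Fixed point reached at step 6: 01110

Answer: fixed 01110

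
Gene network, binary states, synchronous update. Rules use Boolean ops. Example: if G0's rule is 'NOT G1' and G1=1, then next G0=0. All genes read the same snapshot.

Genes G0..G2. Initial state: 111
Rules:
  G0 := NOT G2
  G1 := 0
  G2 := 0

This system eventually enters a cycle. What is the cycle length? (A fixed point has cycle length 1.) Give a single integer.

Step 0: 111
Step 1: G0=NOT G2=NOT 1=0 G1=0(const) G2=0(const) -> 000
Step 2: G0=NOT G2=NOT 0=1 G1=0(const) G2=0(const) -> 100
Step 3: G0=NOT G2=NOT 0=1 G1=0(const) G2=0(const) -> 100
State from step 3 equals state from step 2 -> cycle length 1

Answer: 1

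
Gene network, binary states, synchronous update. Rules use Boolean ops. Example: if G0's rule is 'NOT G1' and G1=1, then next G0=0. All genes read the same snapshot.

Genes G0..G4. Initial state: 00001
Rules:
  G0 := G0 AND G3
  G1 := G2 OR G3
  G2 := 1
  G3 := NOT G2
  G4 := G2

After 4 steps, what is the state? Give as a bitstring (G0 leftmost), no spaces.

Step 1: G0=G0&G3=0&0=0 G1=G2|G3=0|0=0 G2=1(const) G3=NOT G2=NOT 0=1 G4=G2=0 -> 00110
Step 2: G0=G0&G3=0&1=0 G1=G2|G3=1|1=1 G2=1(const) G3=NOT G2=NOT 1=0 G4=G2=1 -> 01101
Step 3: G0=G0&G3=0&0=0 G1=G2|G3=1|0=1 G2=1(const) G3=NOT G2=NOT 1=0 G4=G2=1 -> 01101
Step 4: G0=G0&G3=0&0=0 G1=G2|G3=1|0=1 G2=1(const) G3=NOT G2=NOT 1=0 G4=G2=1 -> 01101

01101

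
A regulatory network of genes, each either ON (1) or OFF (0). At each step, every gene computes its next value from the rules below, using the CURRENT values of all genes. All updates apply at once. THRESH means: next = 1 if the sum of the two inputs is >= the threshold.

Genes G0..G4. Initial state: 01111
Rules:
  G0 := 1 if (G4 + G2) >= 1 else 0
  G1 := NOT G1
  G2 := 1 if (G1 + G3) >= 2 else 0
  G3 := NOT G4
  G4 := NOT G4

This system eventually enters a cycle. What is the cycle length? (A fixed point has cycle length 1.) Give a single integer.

Step 0: 01111
Step 1: G0=(1+1>=1)=1 G1=NOT G1=NOT 1=0 G2=(1+1>=2)=1 G3=NOT G4=NOT 1=0 G4=NOT G4=NOT 1=0 -> 10100
Step 2: G0=(0+1>=1)=1 G1=NOT G1=NOT 0=1 G2=(0+0>=2)=0 G3=NOT G4=NOT 0=1 G4=NOT G4=NOT 0=1 -> 11011
Step 3: G0=(1+0>=1)=1 G1=NOT G1=NOT 1=0 G2=(1+1>=2)=1 G3=NOT G4=NOT 1=0 G4=NOT G4=NOT 1=0 -> 10100
State from step 3 equals state from step 1 -> cycle length 2

Answer: 2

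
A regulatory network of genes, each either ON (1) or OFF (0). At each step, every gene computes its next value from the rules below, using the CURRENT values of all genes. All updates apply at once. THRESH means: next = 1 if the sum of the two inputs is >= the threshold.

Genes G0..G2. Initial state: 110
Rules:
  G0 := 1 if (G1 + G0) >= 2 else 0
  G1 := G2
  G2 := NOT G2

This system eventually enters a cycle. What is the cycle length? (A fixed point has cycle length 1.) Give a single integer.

Step 0: 110
Step 1: G0=(1+1>=2)=1 G1=G2=0 G2=NOT G2=NOT 0=1 -> 101
Step 2: G0=(0+1>=2)=0 G1=G2=1 G2=NOT G2=NOT 1=0 -> 010
Step 3: G0=(1+0>=2)=0 G1=G2=0 G2=NOT G2=NOT 0=1 -> 001
Step 4: G0=(0+0>=2)=0 G1=G2=1 G2=NOT G2=NOT 1=0 -> 010
State from step 4 equals state from step 2 -> cycle length 2

Answer: 2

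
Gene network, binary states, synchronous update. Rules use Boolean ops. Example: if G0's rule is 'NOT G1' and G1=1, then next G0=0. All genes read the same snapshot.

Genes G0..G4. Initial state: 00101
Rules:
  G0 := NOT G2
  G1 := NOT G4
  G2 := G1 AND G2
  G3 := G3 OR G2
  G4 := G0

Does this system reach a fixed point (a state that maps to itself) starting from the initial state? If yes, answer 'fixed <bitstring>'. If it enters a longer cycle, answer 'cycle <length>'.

Answer: fixed 10011

Derivation:
Step 0: 00101
Step 1: G0=NOT G2=NOT 1=0 G1=NOT G4=NOT 1=0 G2=G1&G2=0&1=0 G3=G3|G2=0|1=1 G4=G0=0 -> 00010
Step 2: G0=NOT G2=NOT 0=1 G1=NOT G4=NOT 0=1 G2=G1&G2=0&0=0 G3=G3|G2=1|0=1 G4=G0=0 -> 11010
Step 3: G0=NOT G2=NOT 0=1 G1=NOT G4=NOT 0=1 G2=G1&G2=1&0=0 G3=G3|G2=1|0=1 G4=G0=1 -> 11011
Step 4: G0=NOT G2=NOT 0=1 G1=NOT G4=NOT 1=0 G2=G1&G2=1&0=0 G3=G3|G2=1|0=1 G4=G0=1 -> 10011
Step 5: G0=NOT G2=NOT 0=1 G1=NOT G4=NOT 1=0 G2=G1&G2=0&0=0 G3=G3|G2=1|0=1 G4=G0=1 -> 10011
Fixed point reached at step 4: 10011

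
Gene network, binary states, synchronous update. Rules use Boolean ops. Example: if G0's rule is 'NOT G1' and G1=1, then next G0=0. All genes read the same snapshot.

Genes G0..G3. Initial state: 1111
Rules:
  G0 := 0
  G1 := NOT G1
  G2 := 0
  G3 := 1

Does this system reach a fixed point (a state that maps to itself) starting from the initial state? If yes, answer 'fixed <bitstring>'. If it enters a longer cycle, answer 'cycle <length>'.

Answer: cycle 2

Derivation:
Step 0: 1111
Step 1: G0=0(const) G1=NOT G1=NOT 1=0 G2=0(const) G3=1(const) -> 0001
Step 2: G0=0(const) G1=NOT G1=NOT 0=1 G2=0(const) G3=1(const) -> 0101
Step 3: G0=0(const) G1=NOT G1=NOT 1=0 G2=0(const) G3=1(const) -> 0001
Cycle of length 2 starting at step 1 -> no fixed point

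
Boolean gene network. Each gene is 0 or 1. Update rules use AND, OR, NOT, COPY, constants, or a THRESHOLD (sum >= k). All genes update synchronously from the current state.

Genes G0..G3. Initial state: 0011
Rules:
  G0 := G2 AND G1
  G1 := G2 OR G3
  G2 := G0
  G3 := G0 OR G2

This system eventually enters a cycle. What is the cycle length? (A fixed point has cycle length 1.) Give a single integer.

Answer: 1

Derivation:
Step 0: 0011
Step 1: G0=G2&G1=1&0=0 G1=G2|G3=1|1=1 G2=G0=0 G3=G0|G2=0|1=1 -> 0101
Step 2: G0=G2&G1=0&1=0 G1=G2|G3=0|1=1 G2=G0=0 G3=G0|G2=0|0=0 -> 0100
Step 3: G0=G2&G1=0&1=0 G1=G2|G3=0|0=0 G2=G0=0 G3=G0|G2=0|0=0 -> 0000
Step 4: G0=G2&G1=0&0=0 G1=G2|G3=0|0=0 G2=G0=0 G3=G0|G2=0|0=0 -> 0000
State from step 4 equals state from step 3 -> cycle length 1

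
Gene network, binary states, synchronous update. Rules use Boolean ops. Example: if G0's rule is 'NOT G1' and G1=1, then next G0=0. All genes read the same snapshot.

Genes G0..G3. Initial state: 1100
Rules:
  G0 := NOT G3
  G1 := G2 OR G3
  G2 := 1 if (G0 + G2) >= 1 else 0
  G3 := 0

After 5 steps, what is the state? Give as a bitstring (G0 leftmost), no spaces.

Step 1: G0=NOT G3=NOT 0=1 G1=G2|G3=0|0=0 G2=(1+0>=1)=1 G3=0(const) -> 1010
Step 2: G0=NOT G3=NOT 0=1 G1=G2|G3=1|0=1 G2=(1+1>=1)=1 G3=0(const) -> 1110
Step 3: G0=NOT G3=NOT 0=1 G1=G2|G3=1|0=1 G2=(1+1>=1)=1 G3=0(const) -> 1110
Step 4: G0=NOT G3=NOT 0=1 G1=G2|G3=1|0=1 G2=(1+1>=1)=1 G3=0(const) -> 1110
Step 5: G0=NOT G3=NOT 0=1 G1=G2|G3=1|0=1 G2=(1+1>=1)=1 G3=0(const) -> 1110

1110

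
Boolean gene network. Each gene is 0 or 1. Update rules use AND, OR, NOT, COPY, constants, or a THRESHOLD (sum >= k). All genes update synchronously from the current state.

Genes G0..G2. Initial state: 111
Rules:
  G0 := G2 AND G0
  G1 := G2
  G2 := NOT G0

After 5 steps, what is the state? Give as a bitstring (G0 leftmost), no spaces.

Step 1: G0=G2&G0=1&1=1 G1=G2=1 G2=NOT G0=NOT 1=0 -> 110
Step 2: G0=G2&G0=0&1=0 G1=G2=0 G2=NOT G0=NOT 1=0 -> 000
Step 3: G0=G2&G0=0&0=0 G1=G2=0 G2=NOT G0=NOT 0=1 -> 001
Step 4: G0=G2&G0=1&0=0 G1=G2=1 G2=NOT G0=NOT 0=1 -> 011
Step 5: G0=G2&G0=1&0=0 G1=G2=1 G2=NOT G0=NOT 0=1 -> 011

011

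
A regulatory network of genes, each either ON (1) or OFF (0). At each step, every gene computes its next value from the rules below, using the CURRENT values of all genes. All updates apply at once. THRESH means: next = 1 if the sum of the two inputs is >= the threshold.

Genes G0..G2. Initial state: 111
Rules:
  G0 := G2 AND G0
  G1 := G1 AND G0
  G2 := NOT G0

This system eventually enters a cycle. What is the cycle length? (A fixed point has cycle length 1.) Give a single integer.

Answer: 1

Derivation:
Step 0: 111
Step 1: G0=G2&G0=1&1=1 G1=G1&G0=1&1=1 G2=NOT G0=NOT 1=0 -> 110
Step 2: G0=G2&G0=0&1=0 G1=G1&G0=1&1=1 G2=NOT G0=NOT 1=0 -> 010
Step 3: G0=G2&G0=0&0=0 G1=G1&G0=1&0=0 G2=NOT G0=NOT 0=1 -> 001
Step 4: G0=G2&G0=1&0=0 G1=G1&G0=0&0=0 G2=NOT G0=NOT 0=1 -> 001
State from step 4 equals state from step 3 -> cycle length 1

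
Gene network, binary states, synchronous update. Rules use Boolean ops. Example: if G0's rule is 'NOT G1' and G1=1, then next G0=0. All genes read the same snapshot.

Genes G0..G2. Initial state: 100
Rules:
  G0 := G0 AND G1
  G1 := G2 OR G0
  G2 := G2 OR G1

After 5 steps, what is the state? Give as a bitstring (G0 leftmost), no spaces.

Step 1: G0=G0&G1=1&0=0 G1=G2|G0=0|1=1 G2=G2|G1=0|0=0 -> 010
Step 2: G0=G0&G1=0&1=0 G1=G2|G0=0|0=0 G2=G2|G1=0|1=1 -> 001
Step 3: G0=G0&G1=0&0=0 G1=G2|G0=1|0=1 G2=G2|G1=1|0=1 -> 011
Step 4: G0=G0&G1=0&1=0 G1=G2|G0=1|0=1 G2=G2|G1=1|1=1 -> 011
Step 5: G0=G0&G1=0&1=0 G1=G2|G0=1|0=1 G2=G2|G1=1|1=1 -> 011

011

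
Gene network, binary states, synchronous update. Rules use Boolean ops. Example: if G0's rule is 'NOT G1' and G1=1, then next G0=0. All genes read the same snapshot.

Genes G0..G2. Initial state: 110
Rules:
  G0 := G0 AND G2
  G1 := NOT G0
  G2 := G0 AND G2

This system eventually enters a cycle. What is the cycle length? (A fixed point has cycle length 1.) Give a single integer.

Step 0: 110
Step 1: G0=G0&G2=1&0=0 G1=NOT G0=NOT 1=0 G2=G0&G2=1&0=0 -> 000
Step 2: G0=G0&G2=0&0=0 G1=NOT G0=NOT 0=1 G2=G0&G2=0&0=0 -> 010
Step 3: G0=G0&G2=0&0=0 G1=NOT G0=NOT 0=1 G2=G0&G2=0&0=0 -> 010
State from step 3 equals state from step 2 -> cycle length 1

Answer: 1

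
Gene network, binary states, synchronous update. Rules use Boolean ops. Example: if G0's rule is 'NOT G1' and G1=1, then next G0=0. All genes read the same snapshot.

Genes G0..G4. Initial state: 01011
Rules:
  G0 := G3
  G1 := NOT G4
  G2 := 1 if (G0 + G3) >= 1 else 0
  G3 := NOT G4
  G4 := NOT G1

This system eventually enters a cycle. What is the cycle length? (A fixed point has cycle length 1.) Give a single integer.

Answer: 2

Derivation:
Step 0: 01011
Step 1: G0=G3=1 G1=NOT G4=NOT 1=0 G2=(0+1>=1)=1 G3=NOT G4=NOT 1=0 G4=NOT G1=NOT 1=0 -> 10100
Step 2: G0=G3=0 G1=NOT G4=NOT 0=1 G2=(1+0>=1)=1 G3=NOT G4=NOT 0=1 G4=NOT G1=NOT 0=1 -> 01111
Step 3: G0=G3=1 G1=NOT G4=NOT 1=0 G2=(0+1>=1)=1 G3=NOT G4=NOT 1=0 G4=NOT G1=NOT 1=0 -> 10100
State from step 3 equals state from step 1 -> cycle length 2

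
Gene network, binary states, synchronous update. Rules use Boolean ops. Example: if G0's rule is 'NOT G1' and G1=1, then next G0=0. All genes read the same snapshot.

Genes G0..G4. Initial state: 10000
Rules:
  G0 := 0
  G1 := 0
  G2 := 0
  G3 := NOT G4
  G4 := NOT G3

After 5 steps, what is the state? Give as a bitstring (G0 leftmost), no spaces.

Step 1: G0=0(const) G1=0(const) G2=0(const) G3=NOT G4=NOT 0=1 G4=NOT G3=NOT 0=1 -> 00011
Step 2: G0=0(const) G1=0(const) G2=0(const) G3=NOT G4=NOT 1=0 G4=NOT G3=NOT 1=0 -> 00000
Step 3: G0=0(const) G1=0(const) G2=0(const) G3=NOT G4=NOT 0=1 G4=NOT G3=NOT 0=1 -> 00011
Step 4: G0=0(const) G1=0(const) G2=0(const) G3=NOT G4=NOT 1=0 G4=NOT G3=NOT 1=0 -> 00000
Step 5: G0=0(const) G1=0(const) G2=0(const) G3=NOT G4=NOT 0=1 G4=NOT G3=NOT 0=1 -> 00011

00011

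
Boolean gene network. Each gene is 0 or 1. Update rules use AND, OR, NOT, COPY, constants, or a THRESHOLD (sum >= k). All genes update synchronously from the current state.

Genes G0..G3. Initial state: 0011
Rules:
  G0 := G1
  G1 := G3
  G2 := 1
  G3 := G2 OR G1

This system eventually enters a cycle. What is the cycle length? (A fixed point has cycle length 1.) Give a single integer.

Step 0: 0011
Step 1: G0=G1=0 G1=G3=1 G2=1(const) G3=G2|G1=1|0=1 -> 0111
Step 2: G0=G1=1 G1=G3=1 G2=1(const) G3=G2|G1=1|1=1 -> 1111
Step 3: G0=G1=1 G1=G3=1 G2=1(const) G3=G2|G1=1|1=1 -> 1111
State from step 3 equals state from step 2 -> cycle length 1

Answer: 1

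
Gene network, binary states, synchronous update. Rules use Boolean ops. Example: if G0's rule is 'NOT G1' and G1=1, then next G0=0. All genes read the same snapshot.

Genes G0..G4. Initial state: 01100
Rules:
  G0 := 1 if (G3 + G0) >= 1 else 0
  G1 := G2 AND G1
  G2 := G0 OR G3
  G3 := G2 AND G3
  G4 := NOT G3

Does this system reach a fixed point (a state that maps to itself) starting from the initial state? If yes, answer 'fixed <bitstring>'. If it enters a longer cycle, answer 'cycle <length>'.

Step 0: 01100
Step 1: G0=(0+0>=1)=0 G1=G2&G1=1&1=1 G2=G0|G3=0|0=0 G3=G2&G3=1&0=0 G4=NOT G3=NOT 0=1 -> 01001
Step 2: G0=(0+0>=1)=0 G1=G2&G1=0&1=0 G2=G0|G3=0|0=0 G3=G2&G3=0&0=0 G4=NOT G3=NOT 0=1 -> 00001
Step 3: G0=(0+0>=1)=0 G1=G2&G1=0&0=0 G2=G0|G3=0|0=0 G3=G2&G3=0&0=0 G4=NOT G3=NOT 0=1 -> 00001
Fixed point reached at step 2: 00001

Answer: fixed 00001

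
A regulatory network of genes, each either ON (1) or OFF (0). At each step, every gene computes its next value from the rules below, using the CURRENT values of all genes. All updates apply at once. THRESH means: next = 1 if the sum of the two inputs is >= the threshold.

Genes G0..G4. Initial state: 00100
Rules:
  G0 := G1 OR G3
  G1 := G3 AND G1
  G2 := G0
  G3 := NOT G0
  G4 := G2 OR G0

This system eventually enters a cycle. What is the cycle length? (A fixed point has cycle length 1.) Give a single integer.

Answer: 4

Derivation:
Step 0: 00100
Step 1: G0=G1|G3=0|0=0 G1=G3&G1=0&0=0 G2=G0=0 G3=NOT G0=NOT 0=1 G4=G2|G0=1|0=1 -> 00011
Step 2: G0=G1|G3=0|1=1 G1=G3&G1=1&0=0 G2=G0=0 G3=NOT G0=NOT 0=1 G4=G2|G0=0|0=0 -> 10010
Step 3: G0=G1|G3=0|1=1 G1=G3&G1=1&0=0 G2=G0=1 G3=NOT G0=NOT 1=0 G4=G2|G0=0|1=1 -> 10101
Step 4: G0=G1|G3=0|0=0 G1=G3&G1=0&0=0 G2=G0=1 G3=NOT G0=NOT 1=0 G4=G2|G0=1|1=1 -> 00101
Step 5: G0=G1|G3=0|0=0 G1=G3&G1=0&0=0 G2=G0=0 G3=NOT G0=NOT 0=1 G4=G2|G0=1|0=1 -> 00011
State from step 5 equals state from step 1 -> cycle length 4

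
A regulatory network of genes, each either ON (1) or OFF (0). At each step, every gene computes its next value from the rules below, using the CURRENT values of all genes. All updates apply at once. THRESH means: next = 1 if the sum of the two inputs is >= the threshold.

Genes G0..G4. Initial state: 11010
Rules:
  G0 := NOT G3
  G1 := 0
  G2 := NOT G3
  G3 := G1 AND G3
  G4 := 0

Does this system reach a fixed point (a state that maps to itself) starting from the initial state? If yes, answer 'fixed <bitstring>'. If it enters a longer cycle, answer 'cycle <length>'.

Step 0: 11010
Step 1: G0=NOT G3=NOT 1=0 G1=0(const) G2=NOT G3=NOT 1=0 G3=G1&G3=1&1=1 G4=0(const) -> 00010
Step 2: G0=NOT G3=NOT 1=0 G1=0(const) G2=NOT G3=NOT 1=0 G3=G1&G3=0&1=0 G4=0(const) -> 00000
Step 3: G0=NOT G3=NOT 0=1 G1=0(const) G2=NOT G3=NOT 0=1 G3=G1&G3=0&0=0 G4=0(const) -> 10100
Step 4: G0=NOT G3=NOT 0=1 G1=0(const) G2=NOT G3=NOT 0=1 G3=G1&G3=0&0=0 G4=0(const) -> 10100
Fixed point reached at step 3: 10100

Answer: fixed 10100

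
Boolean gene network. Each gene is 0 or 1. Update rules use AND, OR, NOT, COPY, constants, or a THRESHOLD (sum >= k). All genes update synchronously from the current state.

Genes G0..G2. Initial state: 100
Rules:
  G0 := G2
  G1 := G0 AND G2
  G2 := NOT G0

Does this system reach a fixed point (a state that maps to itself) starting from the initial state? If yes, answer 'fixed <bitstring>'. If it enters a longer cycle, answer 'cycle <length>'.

Step 0: 100
Step 1: G0=G2=0 G1=G0&G2=1&0=0 G2=NOT G0=NOT 1=0 -> 000
Step 2: G0=G2=0 G1=G0&G2=0&0=0 G2=NOT G0=NOT 0=1 -> 001
Step 3: G0=G2=1 G1=G0&G2=0&1=0 G2=NOT G0=NOT 0=1 -> 101
Step 4: G0=G2=1 G1=G0&G2=1&1=1 G2=NOT G0=NOT 1=0 -> 110
Step 5: G0=G2=0 G1=G0&G2=1&0=0 G2=NOT G0=NOT 1=0 -> 000
Cycle of length 4 starting at step 1 -> no fixed point

Answer: cycle 4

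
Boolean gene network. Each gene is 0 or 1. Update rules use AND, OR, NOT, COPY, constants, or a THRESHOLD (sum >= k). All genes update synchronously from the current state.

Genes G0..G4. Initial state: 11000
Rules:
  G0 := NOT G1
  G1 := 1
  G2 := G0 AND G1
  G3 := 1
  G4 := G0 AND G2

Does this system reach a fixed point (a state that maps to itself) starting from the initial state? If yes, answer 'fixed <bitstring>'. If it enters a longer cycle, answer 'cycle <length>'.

Answer: fixed 01010

Derivation:
Step 0: 11000
Step 1: G0=NOT G1=NOT 1=0 G1=1(const) G2=G0&G1=1&1=1 G3=1(const) G4=G0&G2=1&0=0 -> 01110
Step 2: G0=NOT G1=NOT 1=0 G1=1(const) G2=G0&G1=0&1=0 G3=1(const) G4=G0&G2=0&1=0 -> 01010
Step 3: G0=NOT G1=NOT 1=0 G1=1(const) G2=G0&G1=0&1=0 G3=1(const) G4=G0&G2=0&0=0 -> 01010
Fixed point reached at step 2: 01010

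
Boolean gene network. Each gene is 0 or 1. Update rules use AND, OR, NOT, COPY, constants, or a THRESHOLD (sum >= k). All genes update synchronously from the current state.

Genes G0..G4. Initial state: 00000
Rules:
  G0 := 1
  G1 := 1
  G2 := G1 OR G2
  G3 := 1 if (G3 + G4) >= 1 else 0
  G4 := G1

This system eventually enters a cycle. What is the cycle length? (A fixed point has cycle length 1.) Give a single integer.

Step 0: 00000
Step 1: G0=1(const) G1=1(const) G2=G1|G2=0|0=0 G3=(0+0>=1)=0 G4=G1=0 -> 11000
Step 2: G0=1(const) G1=1(const) G2=G1|G2=1|0=1 G3=(0+0>=1)=0 G4=G1=1 -> 11101
Step 3: G0=1(const) G1=1(const) G2=G1|G2=1|1=1 G3=(0+1>=1)=1 G4=G1=1 -> 11111
Step 4: G0=1(const) G1=1(const) G2=G1|G2=1|1=1 G3=(1+1>=1)=1 G4=G1=1 -> 11111
State from step 4 equals state from step 3 -> cycle length 1

Answer: 1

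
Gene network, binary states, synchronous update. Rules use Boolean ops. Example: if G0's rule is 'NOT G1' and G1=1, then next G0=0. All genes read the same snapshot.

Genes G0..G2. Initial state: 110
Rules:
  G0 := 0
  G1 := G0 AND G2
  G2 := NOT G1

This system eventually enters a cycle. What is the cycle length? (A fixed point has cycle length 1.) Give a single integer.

Step 0: 110
Step 1: G0=0(const) G1=G0&G2=1&0=0 G2=NOT G1=NOT 1=0 -> 000
Step 2: G0=0(const) G1=G0&G2=0&0=0 G2=NOT G1=NOT 0=1 -> 001
Step 3: G0=0(const) G1=G0&G2=0&1=0 G2=NOT G1=NOT 0=1 -> 001
State from step 3 equals state from step 2 -> cycle length 1

Answer: 1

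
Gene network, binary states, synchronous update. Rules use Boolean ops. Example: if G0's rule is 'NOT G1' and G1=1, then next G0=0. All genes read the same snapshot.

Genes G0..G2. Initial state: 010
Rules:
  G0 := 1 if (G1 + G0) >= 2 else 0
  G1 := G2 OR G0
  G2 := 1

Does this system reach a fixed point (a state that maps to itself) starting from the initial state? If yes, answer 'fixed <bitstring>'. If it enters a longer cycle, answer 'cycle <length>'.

Answer: fixed 011

Derivation:
Step 0: 010
Step 1: G0=(1+0>=2)=0 G1=G2|G0=0|0=0 G2=1(const) -> 001
Step 2: G0=(0+0>=2)=0 G1=G2|G0=1|0=1 G2=1(const) -> 011
Step 3: G0=(1+0>=2)=0 G1=G2|G0=1|0=1 G2=1(const) -> 011
Fixed point reached at step 2: 011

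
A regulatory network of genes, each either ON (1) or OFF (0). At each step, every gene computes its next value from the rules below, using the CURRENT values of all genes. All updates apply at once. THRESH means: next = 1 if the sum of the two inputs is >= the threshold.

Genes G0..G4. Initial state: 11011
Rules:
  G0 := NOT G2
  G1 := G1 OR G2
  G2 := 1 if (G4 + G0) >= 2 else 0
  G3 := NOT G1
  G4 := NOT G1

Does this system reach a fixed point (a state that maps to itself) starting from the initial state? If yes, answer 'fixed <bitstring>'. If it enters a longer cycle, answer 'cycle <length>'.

Step 0: 11011
Step 1: G0=NOT G2=NOT 0=1 G1=G1|G2=1|0=1 G2=(1+1>=2)=1 G3=NOT G1=NOT 1=0 G4=NOT G1=NOT 1=0 -> 11100
Step 2: G0=NOT G2=NOT 1=0 G1=G1|G2=1|1=1 G2=(0+1>=2)=0 G3=NOT G1=NOT 1=0 G4=NOT G1=NOT 1=0 -> 01000
Step 3: G0=NOT G2=NOT 0=1 G1=G1|G2=1|0=1 G2=(0+0>=2)=0 G3=NOT G1=NOT 1=0 G4=NOT G1=NOT 1=0 -> 11000
Step 4: G0=NOT G2=NOT 0=1 G1=G1|G2=1|0=1 G2=(0+1>=2)=0 G3=NOT G1=NOT 1=0 G4=NOT G1=NOT 1=0 -> 11000
Fixed point reached at step 3: 11000

Answer: fixed 11000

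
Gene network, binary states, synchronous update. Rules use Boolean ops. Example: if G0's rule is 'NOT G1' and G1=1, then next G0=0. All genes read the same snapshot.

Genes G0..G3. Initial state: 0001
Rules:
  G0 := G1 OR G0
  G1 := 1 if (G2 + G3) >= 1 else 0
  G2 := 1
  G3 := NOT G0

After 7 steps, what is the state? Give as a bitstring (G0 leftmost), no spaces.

Step 1: G0=G1|G0=0|0=0 G1=(0+1>=1)=1 G2=1(const) G3=NOT G0=NOT 0=1 -> 0111
Step 2: G0=G1|G0=1|0=1 G1=(1+1>=1)=1 G2=1(const) G3=NOT G0=NOT 0=1 -> 1111
Step 3: G0=G1|G0=1|1=1 G1=(1+1>=1)=1 G2=1(const) G3=NOT G0=NOT 1=0 -> 1110
Step 4: G0=G1|G0=1|1=1 G1=(1+0>=1)=1 G2=1(const) G3=NOT G0=NOT 1=0 -> 1110
Step 5: G0=G1|G0=1|1=1 G1=(1+0>=1)=1 G2=1(const) G3=NOT G0=NOT 1=0 -> 1110
Step 6: G0=G1|G0=1|1=1 G1=(1+0>=1)=1 G2=1(const) G3=NOT G0=NOT 1=0 -> 1110
Step 7: G0=G1|G0=1|1=1 G1=(1+0>=1)=1 G2=1(const) G3=NOT G0=NOT 1=0 -> 1110

1110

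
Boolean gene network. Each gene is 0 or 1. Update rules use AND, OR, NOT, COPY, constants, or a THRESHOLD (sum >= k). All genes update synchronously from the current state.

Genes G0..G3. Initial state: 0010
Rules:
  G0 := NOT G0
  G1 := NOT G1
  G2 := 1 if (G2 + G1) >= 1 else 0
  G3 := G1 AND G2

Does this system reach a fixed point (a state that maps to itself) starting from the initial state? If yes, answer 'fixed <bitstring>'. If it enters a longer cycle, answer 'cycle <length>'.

Step 0: 0010
Step 1: G0=NOT G0=NOT 0=1 G1=NOT G1=NOT 0=1 G2=(1+0>=1)=1 G3=G1&G2=0&1=0 -> 1110
Step 2: G0=NOT G0=NOT 1=0 G1=NOT G1=NOT 1=0 G2=(1+1>=1)=1 G3=G1&G2=1&1=1 -> 0011
Step 3: G0=NOT G0=NOT 0=1 G1=NOT G1=NOT 0=1 G2=(1+0>=1)=1 G3=G1&G2=0&1=0 -> 1110
Cycle of length 2 starting at step 1 -> no fixed point

Answer: cycle 2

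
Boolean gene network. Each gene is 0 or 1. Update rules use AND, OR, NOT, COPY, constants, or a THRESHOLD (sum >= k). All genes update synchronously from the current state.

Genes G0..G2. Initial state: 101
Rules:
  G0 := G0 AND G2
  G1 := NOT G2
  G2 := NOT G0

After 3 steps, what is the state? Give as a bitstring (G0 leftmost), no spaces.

Step 1: G0=G0&G2=1&1=1 G1=NOT G2=NOT 1=0 G2=NOT G0=NOT 1=0 -> 100
Step 2: G0=G0&G2=1&0=0 G1=NOT G2=NOT 0=1 G2=NOT G0=NOT 1=0 -> 010
Step 3: G0=G0&G2=0&0=0 G1=NOT G2=NOT 0=1 G2=NOT G0=NOT 0=1 -> 011

011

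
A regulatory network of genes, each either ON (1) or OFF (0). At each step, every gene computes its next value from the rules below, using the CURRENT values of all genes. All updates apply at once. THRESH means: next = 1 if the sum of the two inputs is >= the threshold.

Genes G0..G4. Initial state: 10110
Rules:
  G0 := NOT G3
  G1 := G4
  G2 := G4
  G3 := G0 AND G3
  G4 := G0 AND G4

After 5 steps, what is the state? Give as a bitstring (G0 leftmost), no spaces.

Step 1: G0=NOT G3=NOT 1=0 G1=G4=0 G2=G4=0 G3=G0&G3=1&1=1 G4=G0&G4=1&0=0 -> 00010
Step 2: G0=NOT G3=NOT 1=0 G1=G4=0 G2=G4=0 G3=G0&G3=0&1=0 G4=G0&G4=0&0=0 -> 00000
Step 3: G0=NOT G3=NOT 0=1 G1=G4=0 G2=G4=0 G3=G0&G3=0&0=0 G4=G0&G4=0&0=0 -> 10000
Step 4: G0=NOT G3=NOT 0=1 G1=G4=0 G2=G4=0 G3=G0&G3=1&0=0 G4=G0&G4=1&0=0 -> 10000
Step 5: G0=NOT G3=NOT 0=1 G1=G4=0 G2=G4=0 G3=G0&G3=1&0=0 G4=G0&G4=1&0=0 -> 10000

10000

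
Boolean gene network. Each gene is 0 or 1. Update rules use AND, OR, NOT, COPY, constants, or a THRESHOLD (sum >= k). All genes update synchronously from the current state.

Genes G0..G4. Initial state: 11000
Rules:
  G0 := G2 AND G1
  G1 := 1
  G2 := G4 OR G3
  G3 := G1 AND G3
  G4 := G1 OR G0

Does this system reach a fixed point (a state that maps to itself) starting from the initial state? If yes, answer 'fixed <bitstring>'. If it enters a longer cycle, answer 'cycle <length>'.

Step 0: 11000
Step 1: G0=G2&G1=0&1=0 G1=1(const) G2=G4|G3=0|0=0 G3=G1&G3=1&0=0 G4=G1|G0=1|1=1 -> 01001
Step 2: G0=G2&G1=0&1=0 G1=1(const) G2=G4|G3=1|0=1 G3=G1&G3=1&0=0 G4=G1|G0=1|0=1 -> 01101
Step 3: G0=G2&G1=1&1=1 G1=1(const) G2=G4|G3=1|0=1 G3=G1&G3=1&0=0 G4=G1|G0=1|0=1 -> 11101
Step 4: G0=G2&G1=1&1=1 G1=1(const) G2=G4|G3=1|0=1 G3=G1&G3=1&0=0 G4=G1|G0=1|1=1 -> 11101
Fixed point reached at step 3: 11101

Answer: fixed 11101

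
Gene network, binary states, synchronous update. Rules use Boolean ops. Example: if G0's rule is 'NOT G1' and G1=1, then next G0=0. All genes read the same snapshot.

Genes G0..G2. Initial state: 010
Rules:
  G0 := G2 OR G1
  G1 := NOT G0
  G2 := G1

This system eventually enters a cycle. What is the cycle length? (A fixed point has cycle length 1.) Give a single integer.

Answer: 5

Derivation:
Step 0: 010
Step 1: G0=G2|G1=0|1=1 G1=NOT G0=NOT 0=1 G2=G1=1 -> 111
Step 2: G0=G2|G1=1|1=1 G1=NOT G0=NOT 1=0 G2=G1=1 -> 101
Step 3: G0=G2|G1=1|0=1 G1=NOT G0=NOT 1=0 G2=G1=0 -> 100
Step 4: G0=G2|G1=0|0=0 G1=NOT G0=NOT 1=0 G2=G1=0 -> 000
Step 5: G0=G2|G1=0|0=0 G1=NOT G0=NOT 0=1 G2=G1=0 -> 010
State from step 5 equals state from step 0 -> cycle length 5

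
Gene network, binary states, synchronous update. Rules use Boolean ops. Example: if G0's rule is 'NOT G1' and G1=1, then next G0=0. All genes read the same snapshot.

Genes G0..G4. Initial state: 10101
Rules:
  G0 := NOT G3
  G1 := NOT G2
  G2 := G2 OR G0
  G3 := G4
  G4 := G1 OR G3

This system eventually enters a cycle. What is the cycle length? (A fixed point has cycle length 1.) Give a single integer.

Step 0: 10101
Step 1: G0=NOT G3=NOT 0=1 G1=NOT G2=NOT 1=0 G2=G2|G0=1|1=1 G3=G4=1 G4=G1|G3=0|0=0 -> 10110
Step 2: G0=NOT G3=NOT 1=0 G1=NOT G2=NOT 1=0 G2=G2|G0=1|1=1 G3=G4=0 G4=G1|G3=0|1=1 -> 00101
Step 3: G0=NOT G3=NOT 0=1 G1=NOT G2=NOT 1=0 G2=G2|G0=1|0=1 G3=G4=1 G4=G1|G3=0|0=0 -> 10110
State from step 3 equals state from step 1 -> cycle length 2

Answer: 2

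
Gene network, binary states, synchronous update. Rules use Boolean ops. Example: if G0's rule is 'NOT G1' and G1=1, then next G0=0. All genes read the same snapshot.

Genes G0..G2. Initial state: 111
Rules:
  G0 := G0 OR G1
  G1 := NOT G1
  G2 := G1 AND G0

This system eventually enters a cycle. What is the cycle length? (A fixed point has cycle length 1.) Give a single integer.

Step 0: 111
Step 1: G0=G0|G1=1|1=1 G1=NOT G1=NOT 1=0 G2=G1&G0=1&1=1 -> 101
Step 2: G0=G0|G1=1|0=1 G1=NOT G1=NOT 0=1 G2=G1&G0=0&1=0 -> 110
Step 3: G0=G0|G1=1|1=1 G1=NOT G1=NOT 1=0 G2=G1&G0=1&1=1 -> 101
State from step 3 equals state from step 1 -> cycle length 2

Answer: 2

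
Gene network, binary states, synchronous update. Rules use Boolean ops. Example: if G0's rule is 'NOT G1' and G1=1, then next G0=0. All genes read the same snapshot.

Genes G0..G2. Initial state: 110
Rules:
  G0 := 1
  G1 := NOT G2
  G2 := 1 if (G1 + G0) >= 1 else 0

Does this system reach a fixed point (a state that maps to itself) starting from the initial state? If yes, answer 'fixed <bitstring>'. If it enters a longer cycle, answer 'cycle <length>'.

Step 0: 110
Step 1: G0=1(const) G1=NOT G2=NOT 0=1 G2=(1+1>=1)=1 -> 111
Step 2: G0=1(const) G1=NOT G2=NOT 1=0 G2=(1+1>=1)=1 -> 101
Step 3: G0=1(const) G1=NOT G2=NOT 1=0 G2=(0+1>=1)=1 -> 101
Fixed point reached at step 2: 101

Answer: fixed 101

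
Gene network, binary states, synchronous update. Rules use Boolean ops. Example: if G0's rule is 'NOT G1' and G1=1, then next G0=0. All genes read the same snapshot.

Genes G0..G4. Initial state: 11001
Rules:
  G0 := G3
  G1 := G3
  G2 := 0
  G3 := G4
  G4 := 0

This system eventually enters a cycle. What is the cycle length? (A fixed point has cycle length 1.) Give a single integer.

Answer: 1

Derivation:
Step 0: 11001
Step 1: G0=G3=0 G1=G3=0 G2=0(const) G3=G4=1 G4=0(const) -> 00010
Step 2: G0=G3=1 G1=G3=1 G2=0(const) G3=G4=0 G4=0(const) -> 11000
Step 3: G0=G3=0 G1=G3=0 G2=0(const) G3=G4=0 G4=0(const) -> 00000
Step 4: G0=G3=0 G1=G3=0 G2=0(const) G3=G4=0 G4=0(const) -> 00000
State from step 4 equals state from step 3 -> cycle length 1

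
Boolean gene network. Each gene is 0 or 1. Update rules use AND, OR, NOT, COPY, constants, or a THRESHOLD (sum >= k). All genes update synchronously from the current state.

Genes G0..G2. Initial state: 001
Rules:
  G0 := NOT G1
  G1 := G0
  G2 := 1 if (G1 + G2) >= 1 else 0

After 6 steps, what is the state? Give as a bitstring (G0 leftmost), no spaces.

Step 1: G0=NOT G1=NOT 0=1 G1=G0=0 G2=(0+1>=1)=1 -> 101
Step 2: G0=NOT G1=NOT 0=1 G1=G0=1 G2=(0+1>=1)=1 -> 111
Step 3: G0=NOT G1=NOT 1=0 G1=G0=1 G2=(1+1>=1)=1 -> 011
Step 4: G0=NOT G1=NOT 1=0 G1=G0=0 G2=(1+1>=1)=1 -> 001
Step 5: G0=NOT G1=NOT 0=1 G1=G0=0 G2=(0+1>=1)=1 -> 101
Step 6: G0=NOT G1=NOT 0=1 G1=G0=1 G2=(0+1>=1)=1 -> 111

111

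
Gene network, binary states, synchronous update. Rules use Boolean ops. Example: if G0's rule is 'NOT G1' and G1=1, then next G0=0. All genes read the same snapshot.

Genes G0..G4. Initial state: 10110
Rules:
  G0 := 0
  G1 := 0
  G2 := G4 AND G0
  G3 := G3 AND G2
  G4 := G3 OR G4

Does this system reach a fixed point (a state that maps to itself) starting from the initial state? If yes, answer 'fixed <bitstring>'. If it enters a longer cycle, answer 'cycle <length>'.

Step 0: 10110
Step 1: G0=0(const) G1=0(const) G2=G4&G0=0&1=0 G3=G3&G2=1&1=1 G4=G3|G4=1|0=1 -> 00011
Step 2: G0=0(const) G1=0(const) G2=G4&G0=1&0=0 G3=G3&G2=1&0=0 G4=G3|G4=1|1=1 -> 00001
Step 3: G0=0(const) G1=0(const) G2=G4&G0=1&0=0 G3=G3&G2=0&0=0 G4=G3|G4=0|1=1 -> 00001
Fixed point reached at step 2: 00001

Answer: fixed 00001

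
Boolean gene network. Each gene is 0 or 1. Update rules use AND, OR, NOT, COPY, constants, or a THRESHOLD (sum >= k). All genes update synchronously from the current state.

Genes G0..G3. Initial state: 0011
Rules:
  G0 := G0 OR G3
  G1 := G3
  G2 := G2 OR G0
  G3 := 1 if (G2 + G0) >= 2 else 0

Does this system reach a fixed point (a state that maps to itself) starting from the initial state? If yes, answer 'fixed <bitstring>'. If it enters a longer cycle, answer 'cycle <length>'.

Step 0: 0011
Step 1: G0=G0|G3=0|1=1 G1=G3=1 G2=G2|G0=1|0=1 G3=(1+0>=2)=0 -> 1110
Step 2: G0=G0|G3=1|0=1 G1=G3=0 G2=G2|G0=1|1=1 G3=(1+1>=2)=1 -> 1011
Step 3: G0=G0|G3=1|1=1 G1=G3=1 G2=G2|G0=1|1=1 G3=(1+1>=2)=1 -> 1111
Step 4: G0=G0|G3=1|1=1 G1=G3=1 G2=G2|G0=1|1=1 G3=(1+1>=2)=1 -> 1111
Fixed point reached at step 3: 1111

Answer: fixed 1111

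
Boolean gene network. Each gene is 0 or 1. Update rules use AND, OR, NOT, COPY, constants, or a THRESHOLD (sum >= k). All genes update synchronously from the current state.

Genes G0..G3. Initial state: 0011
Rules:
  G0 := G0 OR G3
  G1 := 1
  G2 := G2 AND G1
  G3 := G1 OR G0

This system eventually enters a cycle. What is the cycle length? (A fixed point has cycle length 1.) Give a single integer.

Answer: 1

Derivation:
Step 0: 0011
Step 1: G0=G0|G3=0|1=1 G1=1(const) G2=G2&G1=1&0=0 G3=G1|G0=0|0=0 -> 1100
Step 2: G0=G0|G3=1|0=1 G1=1(const) G2=G2&G1=0&1=0 G3=G1|G0=1|1=1 -> 1101
Step 3: G0=G0|G3=1|1=1 G1=1(const) G2=G2&G1=0&1=0 G3=G1|G0=1|1=1 -> 1101
State from step 3 equals state from step 2 -> cycle length 1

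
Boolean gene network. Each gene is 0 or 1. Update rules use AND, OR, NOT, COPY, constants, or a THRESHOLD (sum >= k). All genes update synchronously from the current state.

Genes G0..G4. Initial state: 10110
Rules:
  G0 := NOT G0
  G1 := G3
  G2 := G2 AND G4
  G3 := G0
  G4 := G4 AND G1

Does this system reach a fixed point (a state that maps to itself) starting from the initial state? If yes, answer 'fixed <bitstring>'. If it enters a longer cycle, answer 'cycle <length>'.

Answer: cycle 2

Derivation:
Step 0: 10110
Step 1: G0=NOT G0=NOT 1=0 G1=G3=1 G2=G2&G4=1&0=0 G3=G0=1 G4=G4&G1=0&0=0 -> 01010
Step 2: G0=NOT G0=NOT 0=1 G1=G3=1 G2=G2&G4=0&0=0 G3=G0=0 G4=G4&G1=0&1=0 -> 11000
Step 3: G0=NOT G0=NOT 1=0 G1=G3=0 G2=G2&G4=0&0=0 G3=G0=1 G4=G4&G1=0&1=0 -> 00010
Step 4: G0=NOT G0=NOT 0=1 G1=G3=1 G2=G2&G4=0&0=0 G3=G0=0 G4=G4&G1=0&0=0 -> 11000
Cycle of length 2 starting at step 2 -> no fixed point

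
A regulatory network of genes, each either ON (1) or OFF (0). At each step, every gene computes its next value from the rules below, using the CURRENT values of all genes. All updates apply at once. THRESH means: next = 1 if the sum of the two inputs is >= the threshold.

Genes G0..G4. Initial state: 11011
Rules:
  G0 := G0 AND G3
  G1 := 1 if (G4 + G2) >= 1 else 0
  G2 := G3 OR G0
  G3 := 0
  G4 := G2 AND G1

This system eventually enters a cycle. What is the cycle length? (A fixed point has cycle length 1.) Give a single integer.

Step 0: 11011
Step 1: G0=G0&G3=1&1=1 G1=(1+0>=1)=1 G2=G3|G0=1|1=1 G3=0(const) G4=G2&G1=0&1=0 -> 11100
Step 2: G0=G0&G3=1&0=0 G1=(0+1>=1)=1 G2=G3|G0=0|1=1 G3=0(const) G4=G2&G1=1&1=1 -> 01101
Step 3: G0=G0&G3=0&0=0 G1=(1+1>=1)=1 G2=G3|G0=0|0=0 G3=0(const) G4=G2&G1=1&1=1 -> 01001
Step 4: G0=G0&G3=0&0=0 G1=(1+0>=1)=1 G2=G3|G0=0|0=0 G3=0(const) G4=G2&G1=0&1=0 -> 01000
Step 5: G0=G0&G3=0&0=0 G1=(0+0>=1)=0 G2=G3|G0=0|0=0 G3=0(const) G4=G2&G1=0&1=0 -> 00000
Step 6: G0=G0&G3=0&0=0 G1=(0+0>=1)=0 G2=G3|G0=0|0=0 G3=0(const) G4=G2&G1=0&0=0 -> 00000
State from step 6 equals state from step 5 -> cycle length 1

Answer: 1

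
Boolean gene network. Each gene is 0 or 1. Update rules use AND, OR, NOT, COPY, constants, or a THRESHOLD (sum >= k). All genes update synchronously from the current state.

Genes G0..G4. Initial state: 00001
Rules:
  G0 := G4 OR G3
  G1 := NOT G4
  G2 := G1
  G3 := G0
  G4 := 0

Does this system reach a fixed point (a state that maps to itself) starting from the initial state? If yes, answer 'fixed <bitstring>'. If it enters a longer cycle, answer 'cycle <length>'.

Step 0: 00001
Step 1: G0=G4|G3=1|0=1 G1=NOT G4=NOT 1=0 G2=G1=0 G3=G0=0 G4=0(const) -> 10000
Step 2: G0=G4|G3=0|0=0 G1=NOT G4=NOT 0=1 G2=G1=0 G3=G0=1 G4=0(const) -> 01010
Step 3: G0=G4|G3=0|1=1 G1=NOT G4=NOT 0=1 G2=G1=1 G3=G0=0 G4=0(const) -> 11100
Step 4: G0=G4|G3=0|0=0 G1=NOT G4=NOT 0=1 G2=G1=1 G3=G0=1 G4=0(const) -> 01110
Step 5: G0=G4|G3=0|1=1 G1=NOT G4=NOT 0=1 G2=G1=1 G3=G0=0 G4=0(const) -> 11100
Cycle of length 2 starting at step 3 -> no fixed point

Answer: cycle 2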